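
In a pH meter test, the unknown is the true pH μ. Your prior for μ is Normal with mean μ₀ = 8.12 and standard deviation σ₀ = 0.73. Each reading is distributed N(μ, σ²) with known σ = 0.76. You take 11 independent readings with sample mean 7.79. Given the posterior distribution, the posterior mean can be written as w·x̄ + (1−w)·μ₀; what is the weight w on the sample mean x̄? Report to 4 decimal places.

0.9103

For Normal data with known variance σ², a Normal(μ₀, σ₀²) prior on μ is conjugate. Posterior precision = 1/σ₀² + n/σ²; posterior mean is the precision-weighted average of μ₀ and x̄.
σ₀² = 0.73² = 0.5329, σ² = 0.76² = 0.5776. Prior precision 1/σ₀² = 1/0.5329; data precision n/σ² = 11/0.5776.
w = (n/σ²)/(1/σ₀² + n/σ²) = n·σ₀²/(σ² + n·σ₀²) = 11·0.5329/(0.5776 + 11·0.5329) = 5.8619/6.4395 = 0.9103.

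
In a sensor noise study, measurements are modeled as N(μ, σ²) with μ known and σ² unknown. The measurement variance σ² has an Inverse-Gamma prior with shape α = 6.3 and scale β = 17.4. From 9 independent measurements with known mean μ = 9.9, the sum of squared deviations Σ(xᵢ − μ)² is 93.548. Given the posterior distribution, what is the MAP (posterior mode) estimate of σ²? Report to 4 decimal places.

5.4385

With known mean μ and an Inverse-Gamma(α, β) prior on σ², the Normal likelihood is conjugate: posterior is Inv-Gamma(α + n/2, β + Σ(xᵢ−μ)²/2).
Posterior: Inv-Gamma(6.3 + 9/2, 17.4 + 93.548/2) = Inv-Gamma(10.80, 64.1740).
Mode = β/(α+1) = 64.1740/11.80 = 5.4385.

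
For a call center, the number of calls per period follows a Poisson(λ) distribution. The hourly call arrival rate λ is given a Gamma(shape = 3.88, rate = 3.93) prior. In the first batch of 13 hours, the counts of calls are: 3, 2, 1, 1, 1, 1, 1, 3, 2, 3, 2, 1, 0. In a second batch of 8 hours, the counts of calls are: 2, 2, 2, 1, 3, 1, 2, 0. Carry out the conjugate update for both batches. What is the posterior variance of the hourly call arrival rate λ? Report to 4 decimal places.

With a Gamma(shape α, rate β) prior, the Poisson likelihood is conjugate: the posterior is Gamma(α + ΣXᵢ, β + n).
Batch 1: sum of counts S = 21 over n = 13 hours.
After batch 1: Gamma(α+S, β+n) = Gamma(3.88+21, 3.93+13) = Gamma(24.88, 16.93).
Batch 2: sum of counts S = 13 over n = 8 hours.
After batch 2: Gamma(α+S, β+n) = Gamma(24.88+13, 16.93+8) = Gamma(37.88, 24.93).
Var = α/β² = 37.88/24.93² = 0.0609.

0.0609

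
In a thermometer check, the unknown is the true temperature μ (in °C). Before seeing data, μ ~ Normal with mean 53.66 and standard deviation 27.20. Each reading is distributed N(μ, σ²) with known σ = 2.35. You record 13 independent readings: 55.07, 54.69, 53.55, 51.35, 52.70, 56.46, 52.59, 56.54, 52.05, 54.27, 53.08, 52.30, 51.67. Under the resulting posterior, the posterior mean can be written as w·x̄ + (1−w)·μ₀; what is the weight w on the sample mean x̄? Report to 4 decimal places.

0.9994

For Normal data with known variance σ², a Normal(μ₀, σ₀²) prior on μ is conjugate. Posterior precision = 1/σ₀² + n/σ²; posterior mean is the precision-weighted average of μ₀ and x̄.
σ₀² = 27.20² = 739.84, σ² = 2.35² = 5.5225. Prior precision 1/σ₀² = 1/739.84; data precision n/σ² = 13/5.5225.
w = (n/σ²)/(1/σ₀² + n/σ²) = n·σ₀²/(σ² + n·σ₀²) = 13·739.84/(5.5225 + 13·739.84) = 9617.92/9623.4425 = 0.9994.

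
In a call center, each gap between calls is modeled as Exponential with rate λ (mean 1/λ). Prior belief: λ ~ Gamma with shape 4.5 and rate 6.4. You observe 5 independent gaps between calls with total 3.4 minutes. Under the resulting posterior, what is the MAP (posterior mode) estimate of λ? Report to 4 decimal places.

With a Gamma(shape α, rate β) prior on the exponential rate λ, the posterior after n observations with total T = Σxᵢ is Gamma(α+n, β+T).
Posterior: Gamma(4.5+5, 6.4+3.4) = Gamma(9.5, 9.8).
Mode = (α−1)/β = 0.8673.

0.8673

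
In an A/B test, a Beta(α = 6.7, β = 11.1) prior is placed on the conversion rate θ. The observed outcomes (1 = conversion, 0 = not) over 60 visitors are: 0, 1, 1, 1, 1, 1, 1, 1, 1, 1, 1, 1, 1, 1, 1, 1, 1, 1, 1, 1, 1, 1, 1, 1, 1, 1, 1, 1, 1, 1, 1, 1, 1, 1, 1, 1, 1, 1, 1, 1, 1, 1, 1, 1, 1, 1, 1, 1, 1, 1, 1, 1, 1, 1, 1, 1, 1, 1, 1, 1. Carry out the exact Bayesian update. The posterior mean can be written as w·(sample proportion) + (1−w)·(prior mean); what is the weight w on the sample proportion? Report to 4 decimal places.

0.7712

The Beta prior is conjugate to a Binomial/Bernoulli likelihood; the update adds successes to α and failures to β.
Posterior mean = (α₀+k)/(α₀+β₀+n) = [n/(α₀+β₀+n)]·(k/n) + [(α₀+β₀)/(α₀+β₀+n)]·α₀/(α₀+β₀), so only n and the prior enter the weight.
The weight on the data is w = n/(α₀+β₀+n) = 60/(6.7+11.1+60) = 60/77.8 = 0.7712.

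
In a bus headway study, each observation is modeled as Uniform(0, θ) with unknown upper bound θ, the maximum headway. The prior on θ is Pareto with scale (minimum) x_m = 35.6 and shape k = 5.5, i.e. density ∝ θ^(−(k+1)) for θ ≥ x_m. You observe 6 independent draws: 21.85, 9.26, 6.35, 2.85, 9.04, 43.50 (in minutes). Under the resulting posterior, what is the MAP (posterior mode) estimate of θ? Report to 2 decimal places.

A Pareto(scale x_m, shape k) prior on the upper bound θ of Uniform(0, θ) is conjugate: posterior is Pareto(max(x_m, max xᵢ), k + n).
Sample maximum = 43.50; prior scale x_m = 35.6 → posterior scale = max = 43.50.
Posterior shape = 5.5 + 6 = 11.5.
The Pareto density is decreasing on [x_m, ∞), so the mode is x_m = 43.50.

43.50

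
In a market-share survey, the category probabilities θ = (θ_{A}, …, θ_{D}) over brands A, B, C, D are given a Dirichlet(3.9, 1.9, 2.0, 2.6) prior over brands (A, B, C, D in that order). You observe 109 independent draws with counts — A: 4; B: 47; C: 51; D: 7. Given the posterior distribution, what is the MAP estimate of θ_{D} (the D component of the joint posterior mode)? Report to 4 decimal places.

The Dirichlet prior is conjugate to the Multinomial likelihood: each posterior αⱼ = prior αⱼ + observed count nⱼ.
Posterior concentration: (7.9, 48.9, 53.0, 9.6), total = 119.4.
Joint mode component: (α_{D}−1)/(Σα−K) = 8.6/115.4 = 0.0745.

0.0745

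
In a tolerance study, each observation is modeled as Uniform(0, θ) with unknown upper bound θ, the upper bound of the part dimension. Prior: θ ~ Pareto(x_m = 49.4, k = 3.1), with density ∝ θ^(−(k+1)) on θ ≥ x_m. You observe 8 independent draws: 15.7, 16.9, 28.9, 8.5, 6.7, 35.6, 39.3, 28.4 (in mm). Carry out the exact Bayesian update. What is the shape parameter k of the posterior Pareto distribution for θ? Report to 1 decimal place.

11.1

A Pareto(scale x_m, shape k) prior on the upper bound θ of Uniform(0, θ) is conjugate: posterior is Pareto(max(x_m, max xᵢ), k + n).
Sample maximum = 39.3; prior scale x_m = 49.4 → posterior scale = max = 49.4.
Posterior shape = 3.1 + 8 = 11.1.
Posterior shape k = 11.1.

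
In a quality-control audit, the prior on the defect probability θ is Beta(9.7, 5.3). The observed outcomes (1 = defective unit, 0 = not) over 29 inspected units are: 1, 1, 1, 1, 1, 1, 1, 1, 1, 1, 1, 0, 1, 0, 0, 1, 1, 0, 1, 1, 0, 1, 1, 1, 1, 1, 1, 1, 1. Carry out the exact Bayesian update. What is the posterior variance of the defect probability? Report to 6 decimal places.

The Beta prior is conjugate to a Binomial/Bernoulli likelihood; the update adds successes to α and failures to β.
Posterior: Beta(α+k, β+n−k) = Beta(9.7+24, 5.3+5) = Beta(33.7, 10.3).
Var = αβ/((α+β)²(α+β+1)) = 33.7·10.3/(44.0²·45.0) = 0.003984.

0.003984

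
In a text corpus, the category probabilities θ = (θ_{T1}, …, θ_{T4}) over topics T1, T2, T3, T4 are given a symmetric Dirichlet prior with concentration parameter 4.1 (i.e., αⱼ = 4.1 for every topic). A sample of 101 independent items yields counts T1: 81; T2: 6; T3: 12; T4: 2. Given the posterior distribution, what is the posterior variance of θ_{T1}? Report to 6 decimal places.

0.001684

The Dirichlet prior is conjugate to the Multinomial likelihood: each posterior αⱼ = prior αⱼ + observed count nⱼ.
Posterior concentration: (85.1, 10.1, 16.1, 6.1), total = 117.4.
Var[θ_j] = α_j(Σα−α_j)/((Σα)²(Σα+1)) = 85.1·32.3/(117.4²·118.4) = 0.001684.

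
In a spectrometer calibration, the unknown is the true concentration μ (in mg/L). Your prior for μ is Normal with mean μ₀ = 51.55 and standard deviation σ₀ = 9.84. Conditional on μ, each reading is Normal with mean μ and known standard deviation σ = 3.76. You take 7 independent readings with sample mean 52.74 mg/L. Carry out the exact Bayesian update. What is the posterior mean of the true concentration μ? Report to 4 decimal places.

For Normal data with known variance σ², a Normal(μ₀, σ₀²) prior on μ is conjugate. Posterior precision = 1/σ₀² + n/σ²; posterior mean is the precision-weighted average of μ₀ and x̄.
n·x̄ = 7·52.74 = 369.18.
σ₀² = 9.84² = 96.8256, σ² = 3.76² = 14.1376; σ² + n·σ₀² = 14.1376 + 7·96.8256 = 691.9168.
Posterior mean = (μ₀/σ₀² + n·x̄/σ²)/(1/σ₀² + n/σ²) = (σ²·μ₀ + σ₀²·n·x̄)/(σ² + n·σ₀²) = (14.1376·51.55 + 96.8256·369.18)/691.9168 = 36474.868288/691.9168 = 52.7157.

52.7157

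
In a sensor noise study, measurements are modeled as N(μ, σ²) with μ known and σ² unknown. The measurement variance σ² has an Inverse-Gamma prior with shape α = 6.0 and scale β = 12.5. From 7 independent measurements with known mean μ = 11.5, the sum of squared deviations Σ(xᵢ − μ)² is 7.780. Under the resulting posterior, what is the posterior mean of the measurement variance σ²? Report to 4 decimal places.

1.9282

With known mean μ and an Inverse-Gamma(α, β) prior on σ², the Normal likelihood is conjugate: posterior is Inv-Gamma(α + n/2, β + Σ(xᵢ−μ)²/2).
Posterior: Inv-Gamma(6.0 + 7/2, 12.5 + 7.780/2) = Inv-Gamma(9.50, 16.3900).
E[σ²|data] = β/(α−1) = 16.3900/8.50 = 1.9282.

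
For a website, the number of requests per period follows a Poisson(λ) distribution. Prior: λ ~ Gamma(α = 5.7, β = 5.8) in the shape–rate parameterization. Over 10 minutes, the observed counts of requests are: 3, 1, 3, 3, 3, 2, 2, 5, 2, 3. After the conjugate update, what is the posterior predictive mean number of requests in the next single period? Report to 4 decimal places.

With a Gamma(shape α, rate β) prior, the Poisson likelihood is conjugate: the posterior is Gamma(α + ΣXᵢ, β + n).
Sum of counts S = 27 over n = 10 minutes.
Posterior: Gamma(α+S, β+n) = Gamma(5.7+27, 5.8+10) = Gamma(32.7, 15.8).
The predictive distribution for one future period is NegBinom with mean α/β = 2.0696.

2.0696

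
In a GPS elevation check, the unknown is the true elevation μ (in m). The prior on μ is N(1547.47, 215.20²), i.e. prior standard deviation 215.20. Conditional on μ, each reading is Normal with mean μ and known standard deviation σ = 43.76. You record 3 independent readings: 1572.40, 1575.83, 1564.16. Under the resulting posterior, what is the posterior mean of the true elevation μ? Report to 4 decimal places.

For Normal data with known variance σ², a Normal(μ₀, σ₀²) prior on μ is conjugate. Posterior precision = 1/σ₀² + n/σ²; posterior mean is the precision-weighted average of μ₀ and x̄.
Σxᵢ = 1572.40 + 1575.83 + 1564.16 = 4712.39, so n·x̄ = 4712.39.
σ₀² = 215.20² = 46311.04, σ² = 43.76² = 1914.9376; σ² + n·σ₀² = 1914.9376 + 3·46311.04 = 140848.0576.
Posterior mean = (μ₀/σ₀² + n·x̄/σ²)/(1/σ₀² + n/σ²) = (σ²·μ₀ + σ₀²·n·x̄)/(σ² + n·σ₀²) = (1914.9376·1547.47 + 46311.04·4712.39)/140848.0576 = 221198990.273472/140848.0576 = 1570.4795.

1570.4795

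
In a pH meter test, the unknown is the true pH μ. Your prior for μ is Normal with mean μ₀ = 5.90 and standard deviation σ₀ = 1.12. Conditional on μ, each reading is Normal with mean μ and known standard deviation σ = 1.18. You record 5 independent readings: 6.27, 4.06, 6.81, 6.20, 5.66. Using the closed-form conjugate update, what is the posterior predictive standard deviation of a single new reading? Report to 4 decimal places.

For Normal data with known variance σ², a Normal(μ₀, σ₀²) prior on μ is conjugate. Posterior precision = 1/σ₀² + n/σ²; posterior mean is the precision-weighted average of μ₀ and x̄.
σ₀² = 1.12² = 1.2544, σ² = 1.18² = 1.3924; σ² + n·σ₀² = 1.3924 + 5·1.2544 = 7.6644.
Posterior precision = 1/σ₀² + n/σ² = 1/1.2544 + 5/1.3924 = (σ² + n·σ₀²)/(σ₀²σ²) = 7.6644/(1.2544·1.3924); posterior variance σₙ² = σ₀²σ²/(σ² + n·σ₀²) = 1.2544·1.3924/7.6644 = 0.227888.
Predictive variance for one new observation = σₙ² + σ² = 1.2544·1.3924/7.6644 + 1.3924 = σ²·(σ₀² + 7.6644)/7.6644 = 1.3924·8.9188/7.6644 = 1.620288; SD = √(1.3924·8.9188/7.6644) = 1.2729.

1.2729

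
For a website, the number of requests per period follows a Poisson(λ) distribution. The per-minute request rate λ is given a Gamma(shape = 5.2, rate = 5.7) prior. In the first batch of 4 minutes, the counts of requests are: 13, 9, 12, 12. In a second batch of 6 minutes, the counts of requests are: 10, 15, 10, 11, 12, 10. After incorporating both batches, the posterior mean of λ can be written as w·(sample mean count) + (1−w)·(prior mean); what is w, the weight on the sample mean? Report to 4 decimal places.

0.6369

With a Gamma(shape α, rate β) prior, the Poisson likelihood is conjugate: the posterior is Gamma(α + ΣXᵢ, β + n).
Total number of minutes: n = 4 + 6 = 10.
Posterior mean = (α₀+S)/(β₀+n) = [n/(β₀+n)]·(S/n) + [β₀/(β₀+n)]·(α₀/β₀), so only n and β₀ enter the weight.
Weight on data w = n/(β₀+n) = 10/(5.7+10) = 10/15.7 = 0.6369.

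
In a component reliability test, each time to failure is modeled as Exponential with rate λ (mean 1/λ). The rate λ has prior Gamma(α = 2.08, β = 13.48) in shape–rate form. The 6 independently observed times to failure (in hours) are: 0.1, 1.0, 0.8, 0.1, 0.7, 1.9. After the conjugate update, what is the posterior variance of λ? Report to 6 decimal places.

With a Gamma(shape α, rate β) prior on the exponential rate λ, the posterior after n observations with total T = Σxᵢ is Gamma(α+n, β+T).
Sum of observations T = 4.6 hours; n = 6.
Posterior: Gamma(2.08+6, 13.48+4.6) = Gamma(8.08, 18.08).
Var = α/β² = 0.024718.

0.024718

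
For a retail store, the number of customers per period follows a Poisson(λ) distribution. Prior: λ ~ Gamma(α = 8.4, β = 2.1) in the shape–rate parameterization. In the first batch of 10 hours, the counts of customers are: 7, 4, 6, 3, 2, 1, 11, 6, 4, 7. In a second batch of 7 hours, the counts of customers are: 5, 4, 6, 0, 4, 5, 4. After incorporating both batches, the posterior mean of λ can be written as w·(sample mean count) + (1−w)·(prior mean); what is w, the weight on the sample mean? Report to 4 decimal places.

0.8901

With a Gamma(shape α, rate β) prior, the Poisson likelihood is conjugate: the posterior is Gamma(α + ΣXᵢ, β + n).
Total number of hours: n = 10 + 7 = 17.
Posterior mean = (α₀+S)/(β₀+n) = [n/(β₀+n)]·(S/n) + [β₀/(β₀+n)]·(α₀/β₀), so only n and β₀ enter the weight.
Weight on data w = n/(β₀+n) = 17/(2.1+17) = 17/19.1 = 0.8901.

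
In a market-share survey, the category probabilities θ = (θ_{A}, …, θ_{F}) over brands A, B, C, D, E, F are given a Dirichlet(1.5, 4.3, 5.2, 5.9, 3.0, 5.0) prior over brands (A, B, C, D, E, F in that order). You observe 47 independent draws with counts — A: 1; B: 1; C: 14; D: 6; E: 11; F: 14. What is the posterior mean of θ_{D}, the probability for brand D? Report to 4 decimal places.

0.1655

The Dirichlet prior is conjugate to the Multinomial likelihood: each posterior αⱼ = prior αⱼ + observed count nⱼ.
Posterior concentration: (2.5, 5.3, 19.2, 11.9, 14.0, 19.0), total = 71.9.
E[θ_{D}|data] = α_{D}/Σα = 11.9/71.9 = 0.1655.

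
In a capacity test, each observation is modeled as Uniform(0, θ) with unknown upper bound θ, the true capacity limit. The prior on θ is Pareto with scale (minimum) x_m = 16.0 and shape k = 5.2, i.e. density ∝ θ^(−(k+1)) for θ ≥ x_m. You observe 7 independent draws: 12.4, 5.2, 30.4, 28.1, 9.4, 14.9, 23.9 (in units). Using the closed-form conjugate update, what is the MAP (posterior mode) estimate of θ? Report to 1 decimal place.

A Pareto(scale x_m, shape k) prior on the upper bound θ of Uniform(0, θ) is conjugate: posterior is Pareto(max(x_m, max xᵢ), k + n).
Sample maximum = 30.4; prior scale x_m = 16.0 → posterior scale = max = 30.4.
Posterior shape = 5.2 + 7 = 12.2.
The Pareto density is decreasing on [x_m, ∞), so the mode is x_m = 30.4.

30.4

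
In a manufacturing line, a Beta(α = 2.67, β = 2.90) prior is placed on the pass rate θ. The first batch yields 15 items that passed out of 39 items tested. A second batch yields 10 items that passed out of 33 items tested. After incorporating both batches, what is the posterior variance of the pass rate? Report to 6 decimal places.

0.002921

The Beta prior is conjugate to a Binomial/Bernoulli likelihood; the update adds successes to α and failures to β.
After batch 1: Beta(2.67+15, 2.90+24) = Beta(17.67, 26.90).
After batch 2: Beta(17.67+10, 26.90+23) = Beta(27.67, 49.90).
Var = αβ/((α+β)²(α+β+1)) = 27.67·49.90/(77.57²·78.57) = 0.002921.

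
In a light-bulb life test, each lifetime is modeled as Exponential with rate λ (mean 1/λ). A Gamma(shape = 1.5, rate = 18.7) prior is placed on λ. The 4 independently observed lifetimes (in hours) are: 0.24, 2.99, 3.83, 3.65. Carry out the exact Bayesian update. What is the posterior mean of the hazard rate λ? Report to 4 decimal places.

With a Gamma(shape α, rate β) prior on the exponential rate λ, the posterior after n observations with total T = Σxᵢ is Gamma(α+n, β+T).
Sum of observations T = 10.71 hours; n = 4.
Posterior: Gamma(1.5+4, 18.7+10.71) = Gamma(5.5, 29.41).
Posterior mean of λ = α/β = 5.5/29.41 = 0.1870.

0.1870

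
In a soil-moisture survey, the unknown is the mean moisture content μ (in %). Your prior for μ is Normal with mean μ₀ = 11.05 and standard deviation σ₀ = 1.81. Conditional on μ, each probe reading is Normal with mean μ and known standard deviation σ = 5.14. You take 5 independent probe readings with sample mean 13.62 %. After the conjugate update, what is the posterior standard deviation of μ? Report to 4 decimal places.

1.4221

For Normal data with known variance σ², a Normal(μ₀, σ₀²) prior on μ is conjugate. Posterior precision = 1/σ₀² + n/σ²; posterior mean is the precision-weighted average of μ₀ and x̄.
σ₀² = 1.81² = 3.2761, σ² = 5.14² = 26.4196; σ² + n·σ₀² = 26.4196 + 5·3.2761 = 42.8001.
Posterior precision = 1/σ₀² + n/σ² = 1/3.2761 + 5/26.4196 = (σ² + n·σ₀²)/(σ₀²σ²) = 42.8001/(3.2761·26.4196); posterior variance σₙ² = σ₀²σ²/(σ² + n·σ₀²) = 3.2761·26.4196/42.8001 = 2.022268.
Posterior SD = √σₙ² = √(3.2761·26.4196/42.8001) = 1.4221.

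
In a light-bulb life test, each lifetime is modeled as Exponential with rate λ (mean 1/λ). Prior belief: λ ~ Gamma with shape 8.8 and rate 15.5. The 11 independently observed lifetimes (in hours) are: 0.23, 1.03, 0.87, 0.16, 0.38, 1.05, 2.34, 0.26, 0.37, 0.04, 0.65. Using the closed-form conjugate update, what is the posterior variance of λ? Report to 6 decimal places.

0.037823

With a Gamma(shape α, rate β) prior on the exponential rate λ, the posterior after n observations with total T = Σxᵢ is Gamma(α+n, β+T).
Sum of observations T = 7.38 hours; n = 11.
Posterior: Gamma(8.8+11, 15.5+7.38) = Gamma(19.8, 22.88).
Var = α/β² = 0.037823.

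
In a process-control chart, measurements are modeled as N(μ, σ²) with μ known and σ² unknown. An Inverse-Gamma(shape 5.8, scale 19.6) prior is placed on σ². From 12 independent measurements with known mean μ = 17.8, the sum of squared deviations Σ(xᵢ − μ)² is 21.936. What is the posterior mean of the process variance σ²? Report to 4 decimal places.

2.8304

With known mean μ and an Inverse-Gamma(α, β) prior on σ², the Normal likelihood is conjugate: posterior is Inv-Gamma(α + n/2, β + Σ(xᵢ−μ)²/2).
Posterior: Inv-Gamma(5.8 + 12/2, 19.6 + 21.936/2) = Inv-Gamma(11.80, 30.5680).
E[σ²|data] = β/(α−1) = 30.5680/10.80 = 2.8304.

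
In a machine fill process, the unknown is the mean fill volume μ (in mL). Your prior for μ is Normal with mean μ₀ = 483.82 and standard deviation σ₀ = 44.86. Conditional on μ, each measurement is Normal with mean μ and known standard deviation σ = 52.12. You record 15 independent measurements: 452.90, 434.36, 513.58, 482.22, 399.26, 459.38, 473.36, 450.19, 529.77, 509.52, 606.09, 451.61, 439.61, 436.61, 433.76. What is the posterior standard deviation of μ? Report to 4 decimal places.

For Normal data with known variance σ², a Normal(μ₀, σ₀²) prior on μ is conjugate. Posterior precision = 1/σ₀² + n/σ²; posterior mean is the precision-weighted average of μ₀ and x̄.
σ₀² = 44.86² = 2012.4196, σ² = 52.12² = 2716.4944; σ² + n·σ₀² = 2716.4944 + 15·2012.4196 = 32902.7884.
Posterior precision = 1/σ₀² + n/σ² = 1/2012.4196 + 15/2716.4944 = (σ² + n·σ₀²)/(σ₀²σ²) = 32902.7884/(2012.4196·2716.4944); posterior variance σₙ² = σ₀²σ²/(σ² + n·σ₀²) = 2012.4196·2716.4944/32902.7884 = 166.147820.
Posterior SD = √σₙ² = √(2012.4196·2716.4944/32902.7884) = 12.8898.

12.8898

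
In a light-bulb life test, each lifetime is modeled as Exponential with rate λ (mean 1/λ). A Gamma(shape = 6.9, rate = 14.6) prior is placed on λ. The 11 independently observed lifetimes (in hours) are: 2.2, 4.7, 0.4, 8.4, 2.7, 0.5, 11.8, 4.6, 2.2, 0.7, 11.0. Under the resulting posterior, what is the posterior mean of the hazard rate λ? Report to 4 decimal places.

0.2806

With a Gamma(shape α, rate β) prior on the exponential rate λ, the posterior after n observations with total T = Σxᵢ is Gamma(α+n, β+T).
Sum of observations T = 49.2 hours; n = 11.
Posterior: Gamma(6.9+11, 14.6+49.2) = Gamma(17.9, 63.8).
Posterior mean of λ = α/β = 17.9/63.8 = 0.2806.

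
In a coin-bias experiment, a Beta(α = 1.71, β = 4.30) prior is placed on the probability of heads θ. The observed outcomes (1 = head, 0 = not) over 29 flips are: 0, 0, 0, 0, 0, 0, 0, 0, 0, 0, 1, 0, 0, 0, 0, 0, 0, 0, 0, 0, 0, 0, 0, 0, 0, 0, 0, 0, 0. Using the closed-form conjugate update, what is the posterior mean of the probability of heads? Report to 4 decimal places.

The Beta prior is conjugate to a Binomial/Bernoulli likelihood; the update adds successes to α and failures to β.
Posterior: Beta(α+k, β+n−k) = Beta(1.71+1, 4.30+28) = Beta(2.71, 32.30).
Posterior mean = α/(α+β) = 2.71/35.01 = 0.0774.

0.0774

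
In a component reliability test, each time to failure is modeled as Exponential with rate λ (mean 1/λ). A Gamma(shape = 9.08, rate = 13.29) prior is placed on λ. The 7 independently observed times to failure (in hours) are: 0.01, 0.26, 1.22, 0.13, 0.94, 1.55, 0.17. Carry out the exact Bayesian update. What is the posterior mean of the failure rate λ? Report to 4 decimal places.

0.9152

With a Gamma(shape α, rate β) prior on the exponential rate λ, the posterior after n observations with total T = Σxᵢ is Gamma(α+n, β+T).
Sum of observations T = 4.28 hours; n = 7.
Posterior: Gamma(9.08+7, 13.29+4.28) = Gamma(16.08, 17.57).
Posterior mean of λ = α/β = 16.08/17.57 = 0.9152.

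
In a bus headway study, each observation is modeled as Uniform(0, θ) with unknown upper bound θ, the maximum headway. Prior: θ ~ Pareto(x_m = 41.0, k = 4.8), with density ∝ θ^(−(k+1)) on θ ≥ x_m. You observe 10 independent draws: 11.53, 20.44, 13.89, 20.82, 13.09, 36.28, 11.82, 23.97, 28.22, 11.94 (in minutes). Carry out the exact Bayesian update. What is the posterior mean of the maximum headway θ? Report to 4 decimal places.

A Pareto(scale x_m, shape k) prior on the upper bound θ of Uniform(0, θ) is conjugate: posterior is Pareto(max(x_m, max xᵢ), k + n).
Sample maximum = 36.28; prior scale x_m = 41.0 → posterior scale = max = 41.00.
Posterior shape = 4.8 + 10 = 14.8.
E[θ|data] = k·x_m/(k−1) = 14.8·41.00/13.8 = 43.9710.

43.9710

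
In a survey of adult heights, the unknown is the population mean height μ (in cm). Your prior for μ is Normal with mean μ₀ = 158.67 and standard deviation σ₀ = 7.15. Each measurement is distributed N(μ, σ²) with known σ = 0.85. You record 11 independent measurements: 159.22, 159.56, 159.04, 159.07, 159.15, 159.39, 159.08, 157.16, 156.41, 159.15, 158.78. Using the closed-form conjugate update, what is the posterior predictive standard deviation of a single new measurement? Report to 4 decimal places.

0.8877

For Normal data with known variance σ², a Normal(μ₀, σ₀²) prior on μ is conjugate. Posterior precision = 1/σ₀² + n/σ²; posterior mean is the precision-weighted average of μ₀ and x̄.
σ₀² = 7.15² = 51.1225, σ² = 0.85² = 0.7225; σ² + n·σ₀² = 0.7225 + 11·51.1225 = 563.07.
Posterior precision = 1/σ₀² + n/σ² = 1/51.1225 + 11/0.7225 = (σ² + n·σ₀²)/(σ₀²σ²) = 563.07/(51.1225·0.7225); posterior variance σₙ² = σ₀²σ²/(σ² + n·σ₀²) = 51.1225·0.7225/563.07 = 0.065598.
Predictive variance for one new observation = σₙ² + σ² = 51.1225·0.7225/563.07 + 0.7225 = σ²·(σ₀² + 563.07)/563.07 = 0.7225·614.1925/563.07 = 0.788098; SD = √(0.7225·614.1925/563.07) = 0.8877.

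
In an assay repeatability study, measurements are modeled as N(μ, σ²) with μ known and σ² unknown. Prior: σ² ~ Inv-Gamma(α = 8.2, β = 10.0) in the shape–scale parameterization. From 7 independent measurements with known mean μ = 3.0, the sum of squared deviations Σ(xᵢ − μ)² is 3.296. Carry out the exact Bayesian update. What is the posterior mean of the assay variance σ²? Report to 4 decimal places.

With known mean μ and an Inverse-Gamma(α, β) prior on σ², the Normal likelihood is conjugate: posterior is Inv-Gamma(α + n/2, β + Σ(xᵢ−μ)²/2).
Posterior: Inv-Gamma(8.2 + 7/2, 10.0 + 3.296/2) = Inv-Gamma(11.70, 11.6480).
E[σ²|data] = β/(α−1) = 11.6480/10.70 = 1.0886.

1.0886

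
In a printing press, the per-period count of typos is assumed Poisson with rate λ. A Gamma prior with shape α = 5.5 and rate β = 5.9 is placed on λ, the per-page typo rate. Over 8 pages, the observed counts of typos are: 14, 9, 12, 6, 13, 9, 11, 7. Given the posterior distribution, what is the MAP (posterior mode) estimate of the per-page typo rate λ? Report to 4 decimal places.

6.1511

With a Gamma(shape α, rate β) prior, the Poisson likelihood is conjugate: the posterior is Gamma(α + ΣXᵢ, β + n).
Sum of counts S = 81 over n = 8 pages.
Posterior: Gamma(α+S, β+n) = Gamma(5.5+81, 5.9+8) = Gamma(86.5, 13.9).
Mode of Gamma(α,β) for α≥1 is (α−1)/β = 85.5/13.9 = 6.1511.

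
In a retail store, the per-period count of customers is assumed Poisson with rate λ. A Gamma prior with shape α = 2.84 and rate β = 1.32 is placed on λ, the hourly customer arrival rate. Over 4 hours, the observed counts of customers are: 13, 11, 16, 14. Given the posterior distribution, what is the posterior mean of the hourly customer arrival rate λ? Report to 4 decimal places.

10.6842

With a Gamma(shape α, rate β) prior, the Poisson likelihood is conjugate: the posterior is Gamma(α + ΣXᵢ, β + n).
Sum of counts S = 54 over n = 4 hours.
Posterior: Gamma(α+S, β+n) = Gamma(2.84+54, 1.32+4) = Gamma(56.84, 5.32).
Posterior mean = α/β = 56.84/5.32 = 10.6842.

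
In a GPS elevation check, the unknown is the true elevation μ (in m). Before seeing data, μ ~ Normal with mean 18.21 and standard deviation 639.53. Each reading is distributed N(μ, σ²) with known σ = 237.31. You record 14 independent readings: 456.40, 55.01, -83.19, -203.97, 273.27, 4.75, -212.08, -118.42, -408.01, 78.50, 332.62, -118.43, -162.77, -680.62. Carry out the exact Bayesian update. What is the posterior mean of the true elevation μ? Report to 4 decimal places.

For Normal data with known variance σ², a Normal(μ₀, σ₀²) prior on μ is conjugate. Posterior precision = 1/σ₀² + n/σ²; posterior mean is the precision-weighted average of μ₀ and x̄.
Σxᵢ = 456.40 + 55.01 + (-83.19) + (-203.97) + 273.27 + 4.75 + (-212.08) + (-118.42) + (-408.01) + 78.50 + 332.62 + (-118.43) + (-162.77) + (-680.62) = -786.94, so n·x̄ = -786.94.
σ₀² = 639.53² = 408998.6209, σ² = 237.31² = 56316.0361; σ² + n·σ₀² = 56316.0361 + 14·408998.6209 = 5782296.7287.
Posterior mean = (μ₀/σ₀² + n·x̄/σ²)/(1/σ₀² + n/σ²) = (σ²·μ₀ + σ₀²·n·x̄)/(σ² + n·σ₀²) = (56316.0361·18.21 + 408998.6209·(-786.94))/5782296.7287 = -320831859.713665/5782296.7287 = -55.4852.

-55.4852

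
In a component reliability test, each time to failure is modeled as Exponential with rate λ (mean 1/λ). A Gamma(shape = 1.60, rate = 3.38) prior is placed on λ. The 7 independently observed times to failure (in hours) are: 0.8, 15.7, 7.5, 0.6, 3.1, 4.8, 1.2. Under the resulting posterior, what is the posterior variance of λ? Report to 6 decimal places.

0.006255

With a Gamma(shape α, rate β) prior on the exponential rate λ, the posterior after n observations with total T = Σxᵢ is Gamma(α+n, β+T).
Sum of observations T = 33.7 hours; n = 7.
Posterior: Gamma(1.60+7, 3.38+33.7) = Gamma(8.60, 37.08).
Var = α/β² = 0.006255.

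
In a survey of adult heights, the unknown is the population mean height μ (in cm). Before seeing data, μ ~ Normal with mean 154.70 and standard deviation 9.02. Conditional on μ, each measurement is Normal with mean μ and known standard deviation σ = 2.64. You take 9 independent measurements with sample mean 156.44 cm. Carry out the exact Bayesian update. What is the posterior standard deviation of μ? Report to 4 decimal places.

For Normal data with known variance σ², a Normal(μ₀, σ₀²) prior on μ is conjugate. Posterior precision = 1/σ₀² + n/σ²; posterior mean is the precision-weighted average of μ₀ and x̄.
σ₀² = 9.02² = 81.3604, σ² = 2.64² = 6.9696; σ² + n·σ₀² = 6.9696 + 9·81.3604 = 739.2132.
Posterior precision = 1/σ₀² + n/σ² = 1/81.3604 + 9/6.9696 = (σ² + n·σ₀²)/(σ₀²σ²) = 739.2132/(81.3604·6.9696); posterior variance σₙ² = σ₀²σ²/(σ² + n·σ₀²) = 81.3604·6.9696/739.2132 = 0.767099.
Posterior SD = √σₙ² = √(81.3604·6.9696/739.2132) = 0.8758.

0.8758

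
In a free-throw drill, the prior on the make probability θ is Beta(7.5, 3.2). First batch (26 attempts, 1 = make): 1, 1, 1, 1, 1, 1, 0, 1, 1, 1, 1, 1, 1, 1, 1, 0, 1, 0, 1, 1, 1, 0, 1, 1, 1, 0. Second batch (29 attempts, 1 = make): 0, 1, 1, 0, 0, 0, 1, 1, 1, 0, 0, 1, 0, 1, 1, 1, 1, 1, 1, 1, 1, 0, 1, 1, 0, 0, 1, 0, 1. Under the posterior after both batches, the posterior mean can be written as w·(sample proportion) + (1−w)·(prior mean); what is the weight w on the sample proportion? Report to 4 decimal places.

The Beta prior is conjugate to a Binomial/Bernoulli likelihood; the update adds successes to α and failures to β.
Total number of attempts: n = 26 + 29 = 55.
Posterior mean = (α₀+k)/(α₀+β₀+n) = [n/(α₀+β₀+n)]·(k/n) + [(α₀+β₀)/(α₀+β₀+n)]·α₀/(α₀+β₀), so only n and the prior enter the weight.
The weight on the data is w = n/(α₀+β₀+n) = 55/(7.5+3.2+55) = 55/65.7 = 0.8371.

0.8371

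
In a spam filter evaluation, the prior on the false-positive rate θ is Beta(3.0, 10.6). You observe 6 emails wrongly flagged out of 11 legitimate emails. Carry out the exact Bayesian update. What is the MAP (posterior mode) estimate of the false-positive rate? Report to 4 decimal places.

The Beta prior is conjugate to a Binomial/Bernoulli likelihood; the update adds successes to α and failures to β.
Posterior: Beta(α+k, β+n−k) = Beta(3.0+6, 10.6+5) = Beta(9.0, 15.6).
Mode of Beta(a,b) for a,b>1 is (a−1)/(a+b−2) = 8.0/22.6 = 0.3540.

0.3540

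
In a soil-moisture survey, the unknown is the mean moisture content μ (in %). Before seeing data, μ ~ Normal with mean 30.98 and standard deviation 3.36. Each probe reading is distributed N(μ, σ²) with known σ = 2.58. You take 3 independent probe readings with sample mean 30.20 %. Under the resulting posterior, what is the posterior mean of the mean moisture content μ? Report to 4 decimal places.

For Normal data with known variance σ², a Normal(μ₀, σ₀²) prior on μ is conjugate. Posterior precision = 1/σ₀² + n/σ²; posterior mean is the precision-weighted average of μ₀ and x̄.
n·x̄ = 3·30.20 = 90.6.
σ₀² = 3.36² = 11.2896, σ² = 2.58² = 6.6564; σ² + n·σ₀² = 6.6564 + 3·11.2896 = 40.5252.
Posterior mean = (μ₀/σ₀² + n·x̄/σ²)/(1/σ₀² + n/σ²) = (σ²·μ₀ + σ₀²·n·x̄)/(σ² + n·σ₀²) = (6.6564·30.98 + 11.2896·90.6)/40.5252 = 1229.053032/40.5252 = 30.3281.

30.3281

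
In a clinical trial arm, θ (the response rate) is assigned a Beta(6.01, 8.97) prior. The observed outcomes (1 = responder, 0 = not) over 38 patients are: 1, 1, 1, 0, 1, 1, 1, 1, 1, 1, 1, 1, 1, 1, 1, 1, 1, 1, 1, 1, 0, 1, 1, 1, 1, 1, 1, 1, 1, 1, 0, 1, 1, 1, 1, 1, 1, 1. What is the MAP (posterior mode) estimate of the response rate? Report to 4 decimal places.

0.7848

The Beta prior is conjugate to a Binomial/Bernoulli likelihood; the update adds successes to α and failures to β.
Posterior: Beta(α+k, β+n−k) = Beta(6.01+35, 8.97+3) = Beta(41.01, 11.97).
Mode of Beta(a,b) for a,b>1 is (a−1)/(a+b−2) = 40.01/50.98 = 0.7848.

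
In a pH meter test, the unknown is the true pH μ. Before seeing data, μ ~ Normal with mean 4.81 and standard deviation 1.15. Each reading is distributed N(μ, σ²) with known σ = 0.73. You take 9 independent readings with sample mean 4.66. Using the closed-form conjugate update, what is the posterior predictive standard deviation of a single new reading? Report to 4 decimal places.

For Normal data with known variance σ², a Normal(μ₀, σ₀²) prior on μ is conjugate. Posterior precision = 1/σ₀² + n/σ²; posterior mean is the precision-weighted average of μ₀ and x̄.
σ₀² = 1.15² = 1.3225, σ² = 0.73² = 0.5329; σ² + n·σ₀² = 0.5329 + 9·1.3225 = 12.4354.
Posterior precision = 1/σ₀² + n/σ² = 1/1.3225 + 9/0.5329 = (σ² + n·σ₀²)/(σ₀²σ²) = 12.4354/(1.3225·0.5329); posterior variance σₙ² = σ₀²σ²/(σ² + n·σ₀²) = 1.3225·0.5329/12.4354 = 0.056674.
Predictive variance for one new observation = σₙ² + σ² = 1.3225·0.5329/12.4354 + 0.5329 = σ²·(σ₀² + 12.4354)/12.4354 = 0.5329·13.7579/12.4354 = 0.589574; SD = √(0.5329·13.7579/12.4354) = 0.7678.

0.7678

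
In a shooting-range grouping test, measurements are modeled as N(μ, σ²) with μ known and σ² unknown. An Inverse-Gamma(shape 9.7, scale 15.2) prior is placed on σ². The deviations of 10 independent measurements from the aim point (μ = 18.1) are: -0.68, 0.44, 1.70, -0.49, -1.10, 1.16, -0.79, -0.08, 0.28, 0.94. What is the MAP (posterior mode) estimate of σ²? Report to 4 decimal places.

With known mean μ and an Inverse-Gamma(α, β) prior on σ², the Normal likelihood is conjugate: posterior is Inv-Gamma(α + n/2, β + Σ(xᵢ−μ)²/2).
Σ(xᵢ−μ)² = (-0.68)² + (0.44)² + (1.70)² + (-0.49)² + (-1.10)² + (1.16)² + (-0.79)² + (-0.08)² + (0.28)² + (0.94)² = 7.9342.
Posterior: Inv-Gamma(9.7 + 10/2, 15.2 + 7.9342/2) = Inv-Gamma(14.70, 19.16710).
Mode = β/(α+1) = 19.16710/15.70 = 1.2208.

1.2208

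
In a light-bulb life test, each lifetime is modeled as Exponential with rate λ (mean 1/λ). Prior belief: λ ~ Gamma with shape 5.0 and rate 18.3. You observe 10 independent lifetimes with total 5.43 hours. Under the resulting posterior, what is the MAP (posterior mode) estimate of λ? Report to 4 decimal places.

0.5900

With a Gamma(shape α, rate β) prior on the exponential rate λ, the posterior after n observations with total T = Σxᵢ is Gamma(α+n, β+T).
Posterior: Gamma(5.0+10, 18.3+5.43) = Gamma(15.0, 23.73).
Mode = (α−1)/β = 0.5900.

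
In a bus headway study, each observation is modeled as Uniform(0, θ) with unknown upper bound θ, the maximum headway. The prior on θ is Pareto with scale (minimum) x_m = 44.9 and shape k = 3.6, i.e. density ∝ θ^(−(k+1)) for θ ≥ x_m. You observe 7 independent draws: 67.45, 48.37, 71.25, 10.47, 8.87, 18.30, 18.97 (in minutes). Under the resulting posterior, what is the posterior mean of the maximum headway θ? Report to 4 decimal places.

78.6719

A Pareto(scale x_m, shape k) prior on the upper bound θ of Uniform(0, θ) is conjugate: posterior is Pareto(max(x_m, max xᵢ), k + n).
Sample maximum = 71.25; prior scale x_m = 44.9 → posterior scale = max = 71.25.
Posterior shape = 3.6 + 7 = 10.6.
E[θ|data] = k·x_m/(k−1) = 10.6·71.25/9.6 = 78.6719.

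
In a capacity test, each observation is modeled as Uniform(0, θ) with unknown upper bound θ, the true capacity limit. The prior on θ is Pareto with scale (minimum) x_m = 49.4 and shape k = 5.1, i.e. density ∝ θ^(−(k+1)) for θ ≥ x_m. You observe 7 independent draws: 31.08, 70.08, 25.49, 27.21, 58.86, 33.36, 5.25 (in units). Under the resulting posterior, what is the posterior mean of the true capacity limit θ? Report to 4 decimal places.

76.3935

A Pareto(scale x_m, shape k) prior on the upper bound θ of Uniform(0, θ) is conjugate: posterior is Pareto(max(x_m, max xᵢ), k + n).
Sample maximum = 70.08; prior scale x_m = 49.4 → posterior scale = max = 70.08.
Posterior shape = 5.1 + 7 = 12.1.
E[θ|data] = k·x_m/(k−1) = 12.1·70.08/11.1 = 76.3935.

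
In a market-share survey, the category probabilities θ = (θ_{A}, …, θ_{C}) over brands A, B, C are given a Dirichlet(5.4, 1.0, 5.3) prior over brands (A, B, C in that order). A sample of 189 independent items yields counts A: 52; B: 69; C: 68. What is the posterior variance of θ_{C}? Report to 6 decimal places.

The Dirichlet prior is conjugate to the Multinomial likelihood: each posterior αⱼ = prior αⱼ + observed count nⱼ.
Posterior concentration: (57.4, 70.0, 73.3), total = 200.7.
Var[θ_j] = α_j(Σα−α_j)/((Σα)²(Σα+1)) = 73.3·127.4/(200.7²·201.7) = 0.001149.

0.001149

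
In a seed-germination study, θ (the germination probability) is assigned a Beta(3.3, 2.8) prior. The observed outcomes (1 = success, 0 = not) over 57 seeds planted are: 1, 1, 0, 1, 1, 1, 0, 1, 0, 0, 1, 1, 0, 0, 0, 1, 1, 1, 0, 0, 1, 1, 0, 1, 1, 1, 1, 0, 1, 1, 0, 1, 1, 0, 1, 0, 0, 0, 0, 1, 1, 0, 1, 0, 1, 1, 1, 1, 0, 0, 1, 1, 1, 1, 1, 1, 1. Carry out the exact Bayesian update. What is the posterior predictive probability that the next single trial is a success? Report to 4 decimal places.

The Beta prior is conjugate to a Binomial/Bernoulli likelihood; the update adds successes to α and failures to β.
Posterior: Beta(α+k, β+n−k) = Beta(3.3+36, 2.8+21) = Beta(39.3, 23.8).
For a single future Bernoulli trial, P(success | data) = α/(α+β) = 0.6228.

0.6228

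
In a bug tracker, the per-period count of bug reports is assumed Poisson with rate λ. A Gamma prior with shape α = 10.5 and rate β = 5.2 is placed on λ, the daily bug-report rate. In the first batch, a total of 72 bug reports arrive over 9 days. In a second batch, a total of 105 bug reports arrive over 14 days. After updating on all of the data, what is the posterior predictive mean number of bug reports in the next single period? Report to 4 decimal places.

With a Gamma(shape α, rate β) prior, the Poisson likelihood is conjugate: the posterior is Gamma(α + ΣXᵢ, β + n).
After batch 1: Gamma(α+S, β+n) = Gamma(10.5+72, 5.2+9) = Gamma(82.5, 14.2).
After batch 2: Gamma(α+S, β+n) = Gamma(82.5+105, 14.2+14) = Gamma(187.5, 28.2).
The predictive distribution for one future period is NegBinom with mean α/β = 6.6489.

6.6489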